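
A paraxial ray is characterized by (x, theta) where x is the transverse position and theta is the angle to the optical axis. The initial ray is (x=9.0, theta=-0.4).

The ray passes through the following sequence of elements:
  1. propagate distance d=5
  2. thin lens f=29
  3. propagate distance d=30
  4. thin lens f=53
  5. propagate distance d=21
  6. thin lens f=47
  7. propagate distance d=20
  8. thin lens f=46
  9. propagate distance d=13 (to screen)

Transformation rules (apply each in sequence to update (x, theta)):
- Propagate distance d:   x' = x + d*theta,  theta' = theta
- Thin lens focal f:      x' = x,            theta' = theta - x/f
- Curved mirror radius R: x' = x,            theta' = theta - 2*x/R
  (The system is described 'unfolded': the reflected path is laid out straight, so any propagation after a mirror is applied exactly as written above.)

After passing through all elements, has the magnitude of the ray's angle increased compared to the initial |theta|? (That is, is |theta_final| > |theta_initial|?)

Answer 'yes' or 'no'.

Answer: yes

Derivation:
Initial: x=9.0000 theta=-0.4000
After 1 (propagate distance d=5): x=7.0000 theta=-0.4000
After 2 (thin lens f=29): x=7.0000 theta=-93/145 (≈-0.6414)
After 3 (propagate distance d=30): x=-355/29 (≈-12.2414) theta=-93/145 (≈-0.6414)
After 4 (thin lens f=53): x=-355/29 (≈-12.2414) theta=-3154/7685 (≈-0.4104)
After 5 (propagate distance d=21): x=-160309/7685 (≈-20.8600) theta=-3154/7685 (≈-0.4104)
After 6 (thin lens f=47): x=-160309/7685 (≈-20.8600) theta=12071/361195 (≈0.0334)
After 7 (propagate distance d=20): x=-7293103/361195 (≈-20.1916) theta=12071/361195 (≈0.0334)
After 8 (thin lens f=46): x=-7293103/361195 (≈-20.1916) theta=7848369/16614970 (≈0.4724)
After 9 (propagate distance d=13 (to screen)): x=-233453941/16614970 (≈-14.0508) theta=7848369/16614970 (≈0.4724)
|theta_initial|=0.4000 |theta_final|=7848369/16614970 (≈0.4724) -> increased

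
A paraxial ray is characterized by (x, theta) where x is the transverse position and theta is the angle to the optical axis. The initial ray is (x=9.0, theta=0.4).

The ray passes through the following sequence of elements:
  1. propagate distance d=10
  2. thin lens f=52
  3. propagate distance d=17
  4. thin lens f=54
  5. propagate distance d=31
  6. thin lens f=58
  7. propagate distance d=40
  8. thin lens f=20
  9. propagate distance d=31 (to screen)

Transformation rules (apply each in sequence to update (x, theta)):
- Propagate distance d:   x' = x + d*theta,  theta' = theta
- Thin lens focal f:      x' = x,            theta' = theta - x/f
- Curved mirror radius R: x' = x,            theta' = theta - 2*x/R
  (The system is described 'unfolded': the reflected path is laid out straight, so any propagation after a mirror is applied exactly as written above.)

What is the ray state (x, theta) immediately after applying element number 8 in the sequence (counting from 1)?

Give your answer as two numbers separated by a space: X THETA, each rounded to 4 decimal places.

Answer: -2.0200 -0.2313

Derivation:
Initial: x=9.0000 theta=0.4000
After 1 (propagate distance d=10): x=13.0000 theta=0.4000
After 2 (thin lens f=52): x=13.0000 theta=0.1500
After 3 (propagate distance d=17): x=15.5500 theta=0.1500
After 4 (thin lens f=54): x=15.5500 theta=-149/1080 (≈-0.1380)
After 5 (propagate distance d=31): x=2435/216 (≈11.2731) theta=-149/1080 (≈-0.1380)
After 6 (thin lens f=58): x=2435/216 (≈11.2731) theta=-771/2320 (≈-0.3323)
After 7 (propagate distance d=40): x=-12653/6264 (≈-2.0200) theta=-771/2320 (≈-0.3323)
After 8 (thin lens f=20): x=-12653/6264 (≈-2.0200) theta=-28981/125280 (≈-0.2313)
Rounded to 4 decimal places: x = -2.0200, theta = -0.2313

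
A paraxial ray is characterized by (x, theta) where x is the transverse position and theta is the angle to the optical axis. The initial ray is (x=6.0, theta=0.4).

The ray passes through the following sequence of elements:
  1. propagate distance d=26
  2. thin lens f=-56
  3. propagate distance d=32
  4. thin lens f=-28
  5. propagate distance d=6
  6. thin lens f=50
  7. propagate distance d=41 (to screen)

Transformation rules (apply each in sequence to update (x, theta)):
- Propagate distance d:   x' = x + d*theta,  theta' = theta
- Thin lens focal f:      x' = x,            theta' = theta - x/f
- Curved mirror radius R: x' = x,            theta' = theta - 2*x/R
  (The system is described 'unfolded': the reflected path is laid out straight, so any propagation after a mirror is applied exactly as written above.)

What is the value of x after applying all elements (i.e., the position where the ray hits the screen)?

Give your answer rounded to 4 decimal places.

Initial: x=6.0000 theta=0.4000
After 1 (propagate distance d=26): x=16.4000 theta=0.4000
After 2 (thin lens f=-56): x=16.4000 theta=97/140 (≈0.6929)
After 3 (propagate distance d=32): x=270/7 (≈38.5714) theta=97/140 (≈0.6929)
After 4 (thin lens f=-28): x=270/7 (≈38.5714) theta=2029/980 (≈2.0704)
After 5 (propagate distance d=6): x=24987/490 (≈50.9939) theta=2029/980 (≈2.0704)
After 6 (thin lens f=50): x=24987/490 (≈50.9939) theta=12869/12250 (≈1.0505)
After 7 (propagate distance d=41 (to screen)): x=576152/6125 (≈94.0656) theta=12869/12250 (≈1.0505)
Rounded to 4 decimal places: x = 94.0656

Answer: 94.0656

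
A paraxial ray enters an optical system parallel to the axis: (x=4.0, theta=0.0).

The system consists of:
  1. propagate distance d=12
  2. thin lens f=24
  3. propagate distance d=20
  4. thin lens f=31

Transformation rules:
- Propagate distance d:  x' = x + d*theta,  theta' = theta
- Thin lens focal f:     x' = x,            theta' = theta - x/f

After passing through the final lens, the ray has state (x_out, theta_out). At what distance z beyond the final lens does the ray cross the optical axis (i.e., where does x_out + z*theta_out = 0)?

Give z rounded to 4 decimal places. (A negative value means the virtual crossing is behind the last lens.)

Initial: x=4.0000 theta=0.0000
After 1 (propagate distance d=12): x=4.0000 theta=0.0000
After 2 (thin lens f=24): x=4.0000 theta=-1/6 (≈-0.1667)
After 3 (propagate distance d=20): x=2/3 (≈0.6667) theta=-1/6 (≈-0.1667)
After 4 (thin lens f=31): x=2/3 (≈0.6667) theta=-35/186 (≈-0.1882)
z_focus = -x_out/theta_out = -(2/3)/(-35/186) = 124/35 ≈ 3.5429
Rounded to 4 decimal places: z = 3.5429

Answer: 3.5429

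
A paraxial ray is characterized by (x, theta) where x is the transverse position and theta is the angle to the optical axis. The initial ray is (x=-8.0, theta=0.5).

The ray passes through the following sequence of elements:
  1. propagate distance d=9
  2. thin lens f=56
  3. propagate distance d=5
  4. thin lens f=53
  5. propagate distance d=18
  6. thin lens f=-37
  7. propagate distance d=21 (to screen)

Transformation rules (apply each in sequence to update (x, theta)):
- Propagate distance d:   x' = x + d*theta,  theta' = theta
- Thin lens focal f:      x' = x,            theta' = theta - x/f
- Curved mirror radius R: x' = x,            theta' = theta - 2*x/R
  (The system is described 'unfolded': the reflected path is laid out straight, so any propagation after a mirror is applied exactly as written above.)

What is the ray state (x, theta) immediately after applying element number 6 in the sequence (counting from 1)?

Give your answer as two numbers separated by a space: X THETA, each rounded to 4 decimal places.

Initial: x=-8.0000 theta=0.5000
After 1 (propagate distance d=9): x=-3.5000 theta=0.5000
After 2 (thin lens f=56): x=-3.5000 theta=0.5625
After 3 (propagate distance d=5): x=-0.6875 theta=0.5625
After 4 (thin lens f=53): x=-0.6875 theta=61/106 (≈0.5755)
After 5 (propagate distance d=18): x=8201/848 (≈9.6710) theta=61/106 (≈0.5755)
After 6 (thin lens f=-37): x=8201/848 (≈9.6710) theta=26257/31376 (≈0.8368)
Rounded to 4 decimal places: x = 9.6710, theta = 0.8368

Answer: 9.6710 0.8368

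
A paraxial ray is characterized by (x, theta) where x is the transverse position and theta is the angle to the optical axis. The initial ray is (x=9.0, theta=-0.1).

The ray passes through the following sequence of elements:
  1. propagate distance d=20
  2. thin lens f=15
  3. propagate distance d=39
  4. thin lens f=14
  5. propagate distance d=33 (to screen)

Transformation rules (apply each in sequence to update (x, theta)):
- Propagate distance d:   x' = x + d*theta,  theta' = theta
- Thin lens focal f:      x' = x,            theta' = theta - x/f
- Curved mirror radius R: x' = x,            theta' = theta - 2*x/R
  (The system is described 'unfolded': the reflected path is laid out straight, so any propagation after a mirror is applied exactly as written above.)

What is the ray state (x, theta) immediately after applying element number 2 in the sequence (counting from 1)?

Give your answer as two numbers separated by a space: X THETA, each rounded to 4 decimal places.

Initial: x=9.0000 theta=-0.1000
After 1 (propagate distance d=20): x=7.0000 theta=-0.1000
After 2 (thin lens f=15): x=7.0000 theta=-17/30 (≈-0.5667)
Rounded to 4 decimal places: x = 7.0000, theta = -0.5667

Answer: 7.0000 -0.5667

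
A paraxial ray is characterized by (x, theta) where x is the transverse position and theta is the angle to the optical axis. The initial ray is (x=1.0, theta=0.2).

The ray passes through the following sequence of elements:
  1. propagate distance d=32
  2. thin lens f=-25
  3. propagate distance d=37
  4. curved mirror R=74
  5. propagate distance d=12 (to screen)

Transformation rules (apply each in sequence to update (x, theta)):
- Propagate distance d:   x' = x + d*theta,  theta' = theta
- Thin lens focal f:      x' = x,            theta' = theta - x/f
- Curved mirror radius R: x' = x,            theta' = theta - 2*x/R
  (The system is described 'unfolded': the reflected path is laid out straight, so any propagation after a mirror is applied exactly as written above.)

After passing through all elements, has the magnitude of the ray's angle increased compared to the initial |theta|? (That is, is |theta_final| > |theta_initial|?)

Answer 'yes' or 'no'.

Answer: no

Derivation:
Initial: x=1.0000 theta=0.2000
After 1 (propagate distance d=32): x=7.4000 theta=0.2000
After 2 (thin lens f=-25): x=7.4000 theta=0.4960
After 3 (propagate distance d=37): x=25.7520 theta=0.4960
After 4 (curved mirror R=74): x=25.7520 theta=-0.2000
After 5 (propagate distance d=12 (to screen)): x=23.3520 theta=-0.2000
|theta_initial|=0.2000 |theta_final|=0.2000 -> not increased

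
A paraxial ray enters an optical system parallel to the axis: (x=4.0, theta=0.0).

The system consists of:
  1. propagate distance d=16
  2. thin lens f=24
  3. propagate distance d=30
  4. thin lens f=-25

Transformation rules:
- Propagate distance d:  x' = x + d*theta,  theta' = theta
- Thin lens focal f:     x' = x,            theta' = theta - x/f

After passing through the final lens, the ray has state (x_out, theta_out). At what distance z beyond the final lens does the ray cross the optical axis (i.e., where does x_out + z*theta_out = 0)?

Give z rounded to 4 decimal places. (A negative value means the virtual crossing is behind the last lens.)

Initial: x=4.0000 theta=0.0000
After 1 (propagate distance d=16): x=4.0000 theta=0.0000
After 2 (thin lens f=24): x=4.0000 theta=-1/6 (≈-0.1667)
After 3 (propagate distance d=30): x=-1.0000 theta=-1/6 (≈-0.1667)
After 4 (thin lens f=-25): x=-1.0000 theta=-31/150 (≈-0.2067)
z_focus = -x_out/theta_out = -(-1.0000)/(-31/150) = -150/31 ≈ -4.8387
Rounded to 4 decimal places: z = -4.8387

Answer: -4.8387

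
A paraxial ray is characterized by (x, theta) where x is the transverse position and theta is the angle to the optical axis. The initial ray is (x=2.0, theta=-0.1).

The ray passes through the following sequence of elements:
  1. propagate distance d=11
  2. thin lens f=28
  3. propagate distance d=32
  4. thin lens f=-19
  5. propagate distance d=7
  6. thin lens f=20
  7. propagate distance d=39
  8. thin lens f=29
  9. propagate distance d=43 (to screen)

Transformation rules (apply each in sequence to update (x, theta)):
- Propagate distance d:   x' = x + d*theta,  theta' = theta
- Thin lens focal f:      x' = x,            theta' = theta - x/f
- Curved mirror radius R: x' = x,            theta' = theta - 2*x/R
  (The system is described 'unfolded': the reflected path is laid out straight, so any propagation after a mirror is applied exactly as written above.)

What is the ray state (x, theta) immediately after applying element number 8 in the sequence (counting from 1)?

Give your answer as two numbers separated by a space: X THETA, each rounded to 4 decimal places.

Answer: -6.7800 0.2005

Derivation:
Initial: x=2.0000 theta=-0.1000
After 1 (propagate distance d=11): x=0.9000 theta=-0.1000
After 2 (thin lens f=28): x=0.9000 theta=-37/280 (≈-0.1321)
After 3 (propagate distance d=32): x=-233/70 (≈-3.3286) theta=-37/280 (≈-0.1321)
After 4 (thin lens f=-19): x=-233/70 (≈-3.3286) theta=-327/1064 (≈-0.3073)
After 5 (propagate distance d=7): x=-29153/5320 (≈-5.4799) theta=-327/1064 (≈-0.3073)
After 6 (thin lens f=20): x=-29153/5320 (≈-5.4799) theta=-3547/106400 (≈-0.0333)
After 7 (propagate distance d=39): x=-721393/106400 (≈-6.7800) theta=-3547/106400 (≈-0.0333)
After 8 (thin lens f=29): x=-721393/106400 (≈-6.7800) theta=61853/308560 (≈0.2005)
Rounded to 4 decimal places: x = -6.7800, theta = 0.2005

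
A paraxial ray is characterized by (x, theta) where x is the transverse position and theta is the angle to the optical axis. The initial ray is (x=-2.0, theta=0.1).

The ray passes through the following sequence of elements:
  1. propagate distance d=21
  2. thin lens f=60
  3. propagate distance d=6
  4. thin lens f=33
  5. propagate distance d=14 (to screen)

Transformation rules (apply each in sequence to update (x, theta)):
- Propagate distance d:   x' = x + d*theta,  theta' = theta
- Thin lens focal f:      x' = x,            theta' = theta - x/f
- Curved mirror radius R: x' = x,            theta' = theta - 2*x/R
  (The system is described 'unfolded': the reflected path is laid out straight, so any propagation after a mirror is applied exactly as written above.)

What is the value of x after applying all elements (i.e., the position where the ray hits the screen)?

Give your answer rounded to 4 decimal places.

Answer: 1.7739

Derivation:
Initial: x=-2.0000 theta=0.1000
After 1 (propagate distance d=21): x=0.1000 theta=0.1000
After 2 (thin lens f=60): x=0.1000 theta=59/600 (≈0.0983)
After 3 (propagate distance d=6): x=0.6900 theta=59/600 (≈0.0983)
After 4 (thin lens f=33): x=0.6900 theta=511/6600 (≈0.0774)
After 5 (propagate distance d=14 (to screen)): x=2927/1650 (≈1.7739) theta=511/6600 (≈0.0774)
Rounded to 4 decimal places: x = 1.7739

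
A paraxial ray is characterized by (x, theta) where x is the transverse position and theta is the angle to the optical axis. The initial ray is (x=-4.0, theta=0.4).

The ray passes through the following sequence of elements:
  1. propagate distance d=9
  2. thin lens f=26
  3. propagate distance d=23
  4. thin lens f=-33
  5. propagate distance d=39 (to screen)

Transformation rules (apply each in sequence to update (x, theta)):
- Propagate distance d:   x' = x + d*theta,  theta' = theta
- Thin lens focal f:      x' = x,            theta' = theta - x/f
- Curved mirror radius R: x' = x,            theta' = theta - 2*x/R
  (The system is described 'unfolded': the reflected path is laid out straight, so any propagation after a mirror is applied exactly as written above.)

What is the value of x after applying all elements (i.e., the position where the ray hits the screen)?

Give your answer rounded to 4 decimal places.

Initial: x=-4.0000 theta=0.4000
After 1 (propagate distance d=9): x=-0.4000 theta=0.4000
After 2 (thin lens f=26): x=-0.4000 theta=27/65 (≈0.4154)
After 3 (propagate distance d=23): x=119/13 (≈9.1538) theta=27/65 (≈0.4154)
After 4 (thin lens f=-33): x=119/13 (≈9.1538) theta=1486/2145 (≈0.6928)
After 5 (propagate distance d=39 (to screen)): x=25863/715 (≈36.1720) theta=1486/2145 (≈0.6928)
Rounded to 4 decimal places: x = 36.1720

Answer: 36.1720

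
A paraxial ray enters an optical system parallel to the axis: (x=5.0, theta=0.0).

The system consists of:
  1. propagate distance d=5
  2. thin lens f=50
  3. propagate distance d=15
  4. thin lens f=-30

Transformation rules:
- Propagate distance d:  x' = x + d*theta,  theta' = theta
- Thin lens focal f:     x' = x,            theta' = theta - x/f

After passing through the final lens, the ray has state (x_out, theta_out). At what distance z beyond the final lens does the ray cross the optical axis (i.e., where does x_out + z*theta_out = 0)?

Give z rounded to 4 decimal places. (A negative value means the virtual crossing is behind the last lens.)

Answer: -210.0000

Derivation:
Initial: x=5.0000 theta=0.0000
After 1 (propagate distance d=5): x=5.0000 theta=0.0000
After 2 (thin lens f=50): x=5.0000 theta=-0.1000
After 3 (propagate distance d=15): x=3.5000 theta=-0.1000
After 4 (thin lens f=-30): x=3.5000 theta=1/60 (≈0.0167)
z_focus = -x_out/theta_out = -(3.5000)/(1/60) = -210.0000
Rounded to 4 decimal places: z = -210.0000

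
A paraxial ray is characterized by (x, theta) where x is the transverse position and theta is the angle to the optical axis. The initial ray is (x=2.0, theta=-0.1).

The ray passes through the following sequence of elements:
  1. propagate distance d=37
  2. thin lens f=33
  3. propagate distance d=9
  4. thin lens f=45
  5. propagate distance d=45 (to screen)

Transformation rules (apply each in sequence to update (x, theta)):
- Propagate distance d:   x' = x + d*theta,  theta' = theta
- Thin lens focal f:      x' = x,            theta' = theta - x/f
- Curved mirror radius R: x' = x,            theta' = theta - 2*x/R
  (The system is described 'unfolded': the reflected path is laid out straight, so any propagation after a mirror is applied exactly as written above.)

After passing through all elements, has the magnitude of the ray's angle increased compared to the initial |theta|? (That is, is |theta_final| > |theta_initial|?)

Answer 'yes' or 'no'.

Initial: x=2.0000 theta=-0.1000
After 1 (propagate distance d=37): x=-1.7000 theta=-0.1000
After 2 (thin lens f=33): x=-1.7000 theta=-8/165 (≈-0.0485)
After 3 (propagate distance d=9): x=-47/22 (≈-2.1364) theta=-8/165 (≈-0.0485)
After 4 (thin lens f=45): x=-47/22 (≈-2.1364) theta=-1/990 (≈-0.0010)
After 5 (propagate distance d=45 (to screen)): x=-24/11 (≈-2.1818) theta=-1/990 (≈-0.0010)
|theta_initial|=0.1000 |theta_final|=1/990 (≈0.0010) -> not increased

Answer: no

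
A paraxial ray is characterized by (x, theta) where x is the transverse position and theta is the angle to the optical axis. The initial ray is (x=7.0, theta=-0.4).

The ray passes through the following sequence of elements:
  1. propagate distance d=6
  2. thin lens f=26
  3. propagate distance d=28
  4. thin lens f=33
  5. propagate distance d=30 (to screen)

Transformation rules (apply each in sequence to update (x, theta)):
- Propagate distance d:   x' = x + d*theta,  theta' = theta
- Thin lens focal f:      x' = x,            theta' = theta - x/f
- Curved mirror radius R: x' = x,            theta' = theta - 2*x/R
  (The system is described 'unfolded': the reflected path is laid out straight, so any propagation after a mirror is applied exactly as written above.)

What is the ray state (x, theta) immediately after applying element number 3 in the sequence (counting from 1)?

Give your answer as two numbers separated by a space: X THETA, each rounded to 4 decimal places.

Initial: x=7.0000 theta=-0.4000
After 1 (propagate distance d=6): x=4.6000 theta=-0.4000
After 2 (thin lens f=26): x=4.6000 theta=-15/26 (≈-0.5769)
After 3 (propagate distance d=28): x=-751/65 (≈-11.5538) theta=-15/26 (≈-0.5769)
Rounded to 4 decimal places: x = -11.5538, theta = -0.5769

Answer: -11.5538 -0.5769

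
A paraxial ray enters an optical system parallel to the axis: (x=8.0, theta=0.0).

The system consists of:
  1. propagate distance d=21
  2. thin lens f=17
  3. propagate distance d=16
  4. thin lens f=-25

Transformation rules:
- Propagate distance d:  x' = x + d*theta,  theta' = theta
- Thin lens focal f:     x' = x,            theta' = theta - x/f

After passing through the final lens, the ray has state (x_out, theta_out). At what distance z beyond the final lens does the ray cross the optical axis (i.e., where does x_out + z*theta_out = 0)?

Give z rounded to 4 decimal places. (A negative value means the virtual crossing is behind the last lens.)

Initial: x=8.0000 theta=0.0000
After 1 (propagate distance d=21): x=8.0000 theta=0.0000
After 2 (thin lens f=17): x=8.0000 theta=-8/17 (≈-0.4706)
After 3 (propagate distance d=16): x=8/17 (≈0.4706) theta=-8/17 (≈-0.4706)
After 4 (thin lens f=-25): x=8/17 (≈0.4706) theta=-192/425 (≈-0.4518)
z_focus = -x_out/theta_out = -(8/17)/(-192/425) = 25/24 ≈ 1.0417
Rounded to 4 decimal places: z = 1.0417

Answer: 1.0417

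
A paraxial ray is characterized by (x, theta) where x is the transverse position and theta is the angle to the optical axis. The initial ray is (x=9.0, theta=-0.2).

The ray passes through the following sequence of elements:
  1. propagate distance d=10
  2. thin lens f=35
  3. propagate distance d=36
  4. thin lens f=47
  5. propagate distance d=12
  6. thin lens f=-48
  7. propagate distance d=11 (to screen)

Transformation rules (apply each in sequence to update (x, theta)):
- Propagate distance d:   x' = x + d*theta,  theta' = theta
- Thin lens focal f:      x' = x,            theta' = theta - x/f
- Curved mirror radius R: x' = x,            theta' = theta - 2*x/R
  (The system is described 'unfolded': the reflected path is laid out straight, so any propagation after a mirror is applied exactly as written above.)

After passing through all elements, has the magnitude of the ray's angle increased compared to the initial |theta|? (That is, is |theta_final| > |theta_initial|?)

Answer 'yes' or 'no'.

Initial: x=9.0000 theta=-0.2000
After 1 (propagate distance d=10): x=7.0000 theta=-0.2000
After 2 (thin lens f=35): x=7.0000 theta=-0.4000
After 3 (propagate distance d=36): x=-7.4000 theta=-0.4000
After 4 (thin lens f=47): x=-7.4000 theta=-57/235 (≈-0.2426)
After 5 (propagate distance d=12): x=-2423/235 (≈-10.3106) theta=-57/235 (≈-0.2426)
After 6 (thin lens f=-48): x=-2423/235 (≈-10.3106) theta=-5159/11280 (≈-0.4574)
After 7 (propagate distance d=11 (to screen)): x=-173053/11280 (≈-15.3416) theta=-5159/11280 (≈-0.4574)
|theta_initial|=0.2000 |theta_final|=5159/11280 (≈0.4574) -> increased

Answer: yes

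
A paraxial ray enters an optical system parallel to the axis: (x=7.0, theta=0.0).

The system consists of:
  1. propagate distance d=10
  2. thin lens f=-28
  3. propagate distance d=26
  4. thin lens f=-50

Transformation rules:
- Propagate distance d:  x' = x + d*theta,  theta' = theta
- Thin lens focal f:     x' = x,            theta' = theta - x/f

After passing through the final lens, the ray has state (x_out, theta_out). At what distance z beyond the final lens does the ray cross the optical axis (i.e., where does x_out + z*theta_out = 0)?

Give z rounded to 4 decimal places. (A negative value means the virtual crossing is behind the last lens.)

Answer: -25.9615

Derivation:
Initial: x=7.0000 theta=0.0000
After 1 (propagate distance d=10): x=7.0000 theta=0.0000
After 2 (thin lens f=-28): x=7.0000 theta=0.2500
After 3 (propagate distance d=26): x=13.5000 theta=0.2500
After 4 (thin lens f=-50): x=13.5000 theta=0.5200
z_focus = -x_out/theta_out = -(13.5000)/(0.5200) = -675/26 ≈ -25.9615
Rounded to 4 decimal places: z = -25.9615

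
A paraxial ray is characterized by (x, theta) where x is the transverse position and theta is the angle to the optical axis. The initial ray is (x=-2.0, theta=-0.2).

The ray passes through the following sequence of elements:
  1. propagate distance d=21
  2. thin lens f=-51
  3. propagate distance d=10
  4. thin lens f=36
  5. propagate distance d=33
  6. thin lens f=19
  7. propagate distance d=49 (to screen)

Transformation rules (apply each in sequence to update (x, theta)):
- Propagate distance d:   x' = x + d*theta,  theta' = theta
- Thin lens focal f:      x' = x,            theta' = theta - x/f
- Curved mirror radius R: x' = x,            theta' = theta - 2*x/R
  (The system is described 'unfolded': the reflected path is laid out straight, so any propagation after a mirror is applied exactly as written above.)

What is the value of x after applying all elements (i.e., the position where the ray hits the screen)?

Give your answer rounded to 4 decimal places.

Answer: 15.0533

Derivation:
Initial: x=-2.0000 theta=-0.2000
After 1 (propagate distance d=21): x=-6.2000 theta=-0.2000
After 2 (thin lens f=-51): x=-6.2000 theta=-82/255 (≈-0.3216)
After 3 (propagate distance d=10): x=-2401/255 (≈-9.4157) theta=-82/255 (≈-0.3216)
After 4 (thin lens f=36): x=-2401/255 (≈-9.4157) theta=-551/9180 (≈-0.0600)
After 5 (propagate distance d=33): x=-34873/3060 (≈-11.3964) theta=-551/9180 (≈-0.0600)
After 6 (thin lens f=19): x=-34873/3060 (≈-11.3964) theta=9415/17442 (≈0.5398)
After 7 (propagate distance d=49 (to screen)): x=2625589/174420 (≈15.0533) theta=9415/17442 (≈0.5398)
Rounded to 4 decimal places: x = 15.0533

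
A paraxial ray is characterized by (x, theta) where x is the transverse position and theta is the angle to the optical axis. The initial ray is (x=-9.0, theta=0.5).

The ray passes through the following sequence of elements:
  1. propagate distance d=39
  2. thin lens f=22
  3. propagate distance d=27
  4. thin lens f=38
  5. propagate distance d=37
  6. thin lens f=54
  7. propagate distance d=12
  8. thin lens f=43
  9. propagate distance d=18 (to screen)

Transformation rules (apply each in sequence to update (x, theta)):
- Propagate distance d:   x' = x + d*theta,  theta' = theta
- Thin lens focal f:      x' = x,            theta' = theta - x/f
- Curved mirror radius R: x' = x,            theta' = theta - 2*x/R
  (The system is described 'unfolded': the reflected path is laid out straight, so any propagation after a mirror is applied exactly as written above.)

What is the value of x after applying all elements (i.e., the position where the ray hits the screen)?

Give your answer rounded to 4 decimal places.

Answer: -6.6024

Derivation:
Initial: x=-9.0000 theta=0.5000
After 1 (propagate distance d=39): x=10.5000 theta=0.5000
After 2 (thin lens f=22): x=10.5000 theta=1/44 (≈0.0227)
After 3 (propagate distance d=27): x=489/44 (≈11.1136) theta=1/44 (≈0.0227)
After 4 (thin lens f=38): x=489/44 (≈11.1136) theta=-41/152 (≈-0.2697)
After 5 (propagate distance d=37): x=1895/1672 (≈1.1334) theta=-41/152 (≈-0.2697)
After 6 (thin lens f=54): x=1895/1672 (≈1.1334) theta=-26249/90288 (≈-0.2907)
After 7 (propagate distance d=12): x=-35443/15048 (≈-2.3553) theta=-26249/90288 (≈-0.2907)
After 8 (thin lens f=43): x=-35443/15048 (≈-2.3553) theta=-916049/3882384 (≈-0.2360)
After 9 (propagate distance d=18 (to screen)): x=-1068049/161766 (≈-6.6024) theta=-916049/3882384 (≈-0.2360)
Rounded to 4 decimal places: x = -6.6024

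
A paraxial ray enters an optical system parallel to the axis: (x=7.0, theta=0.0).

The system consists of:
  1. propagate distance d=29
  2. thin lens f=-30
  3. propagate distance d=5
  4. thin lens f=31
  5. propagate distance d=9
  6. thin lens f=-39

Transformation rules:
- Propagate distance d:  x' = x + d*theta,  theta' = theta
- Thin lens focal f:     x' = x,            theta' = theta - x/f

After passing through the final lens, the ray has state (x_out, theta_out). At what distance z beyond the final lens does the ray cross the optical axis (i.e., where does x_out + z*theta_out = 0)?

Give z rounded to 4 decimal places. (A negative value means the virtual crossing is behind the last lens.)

Answer: -45.8130

Derivation:
Initial: x=7.0000 theta=0.0000
After 1 (propagate distance d=29): x=7.0000 theta=0.0000
After 2 (thin lens f=-30): x=7.0000 theta=7/30 (≈0.2333)
After 3 (propagate distance d=5): x=49/6 (≈8.1667) theta=7/30 (≈0.2333)
After 4 (thin lens f=31): x=49/6 (≈8.1667) theta=-14/465 (≈-0.0301)
After 5 (propagate distance d=9): x=7343/930 (≈7.8957) theta=-14/465 (≈-0.0301)
After 6 (thin lens f=-39): x=7343/930 (≈7.8957) theta=6251/36270 (≈0.1723)
z_focus = -x_out/theta_out = -(7343/930)/(6251/36270) = -40911/893 ≈ -45.8130
Rounded to 4 decimal places: z = -45.8130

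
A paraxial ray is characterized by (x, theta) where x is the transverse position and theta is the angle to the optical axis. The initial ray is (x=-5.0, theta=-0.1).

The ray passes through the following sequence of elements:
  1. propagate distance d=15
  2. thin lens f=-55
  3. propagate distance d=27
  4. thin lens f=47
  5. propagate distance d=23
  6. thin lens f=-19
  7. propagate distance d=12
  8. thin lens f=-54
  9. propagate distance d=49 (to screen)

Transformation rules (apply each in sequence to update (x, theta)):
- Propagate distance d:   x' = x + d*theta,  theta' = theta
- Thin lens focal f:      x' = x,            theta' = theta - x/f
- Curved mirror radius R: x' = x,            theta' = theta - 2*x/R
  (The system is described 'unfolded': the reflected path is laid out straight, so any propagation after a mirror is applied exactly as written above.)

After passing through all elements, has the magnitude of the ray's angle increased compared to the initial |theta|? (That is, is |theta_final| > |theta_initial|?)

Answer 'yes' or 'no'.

Answer: yes

Derivation:
Initial: x=-5.0000 theta=-0.1000
After 1 (propagate distance d=15): x=-6.5000 theta=-0.1000
After 2 (thin lens f=-55): x=-6.5000 theta=-12/55 (≈-0.2182)
After 3 (propagate distance d=27): x=-1363/110 (≈-12.3909) theta=-12/55 (≈-0.2182)
After 4 (thin lens f=47): x=-1363/110 (≈-12.3909) theta=1/22 (≈0.0455)
After 5 (propagate distance d=23): x=-624/55 (≈-11.3455) theta=1/22 (≈0.0455)
After 6 (thin lens f=-19): x=-624/55 (≈-11.3455) theta=-1153/2090 (≈-0.5517)
After 7 (propagate distance d=12): x=-18774/1045 (≈-17.9656) theta=-1153/2090 (≈-0.5517)
After 8 (thin lens f=-54): x=-18774/1045 (≈-17.9656) theta=-1109/1254 (≈-0.8844)
After 9 (propagate distance d=49 (to screen)): x=-384349/6270 (≈-61.2997) theta=-1109/1254 (≈-0.8844)
|theta_initial|=0.1000 |theta_final|=1109/1254 (≈0.8844) -> increased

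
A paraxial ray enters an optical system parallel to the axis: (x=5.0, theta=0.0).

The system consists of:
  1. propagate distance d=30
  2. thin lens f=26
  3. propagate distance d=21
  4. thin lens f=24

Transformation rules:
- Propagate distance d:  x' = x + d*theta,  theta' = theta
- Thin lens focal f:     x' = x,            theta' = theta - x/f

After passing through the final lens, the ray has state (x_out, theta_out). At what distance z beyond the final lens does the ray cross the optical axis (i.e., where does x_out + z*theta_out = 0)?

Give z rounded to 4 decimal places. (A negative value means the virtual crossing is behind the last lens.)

Initial: x=5.0000 theta=0.0000
After 1 (propagate distance d=30): x=5.0000 theta=0.0000
After 2 (thin lens f=26): x=5.0000 theta=-5/26 (≈-0.1923)
After 3 (propagate distance d=21): x=25/26 (≈0.9615) theta=-5/26 (≈-0.1923)
After 4 (thin lens f=24): x=25/26 (≈0.9615) theta=-145/624 (≈-0.2324)
z_focus = -x_out/theta_out = -(25/26)/(-145/624) = 120/29 ≈ 4.1379
Rounded to 4 decimal places: z = 4.1379

Answer: 4.1379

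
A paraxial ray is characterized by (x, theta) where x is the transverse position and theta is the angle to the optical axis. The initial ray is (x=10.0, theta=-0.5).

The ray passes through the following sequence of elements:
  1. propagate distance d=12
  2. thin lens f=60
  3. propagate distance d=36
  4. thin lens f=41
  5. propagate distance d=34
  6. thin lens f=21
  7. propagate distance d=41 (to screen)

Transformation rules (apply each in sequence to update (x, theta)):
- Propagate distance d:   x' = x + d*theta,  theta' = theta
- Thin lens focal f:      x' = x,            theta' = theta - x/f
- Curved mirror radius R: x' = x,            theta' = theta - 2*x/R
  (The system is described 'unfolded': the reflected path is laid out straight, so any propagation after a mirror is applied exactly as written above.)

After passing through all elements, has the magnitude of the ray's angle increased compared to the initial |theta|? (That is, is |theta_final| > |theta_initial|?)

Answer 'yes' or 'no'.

Initial: x=10.0000 theta=-0.5000
After 1 (propagate distance d=12): x=4.0000 theta=-0.5000
After 2 (thin lens f=60): x=4.0000 theta=-17/30 (≈-0.5667)
After 3 (propagate distance d=36): x=-16.4000 theta=-17/30 (≈-0.5667)
After 4 (thin lens f=41): x=-16.4000 theta=-1/6 (≈-0.1667)
After 5 (propagate distance d=34): x=-331/15 (≈-22.0667) theta=-1/6 (≈-0.1667)
After 6 (thin lens f=21): x=-331/15 (≈-22.0667) theta=557/630 (≈0.8841)
After 7 (propagate distance d=41 (to screen)): x=1787/126 (≈14.1825) theta=557/630 (≈0.8841)
|theta_initial|=0.5000 |theta_final|=557/630 (≈0.8841) -> increased

Answer: yes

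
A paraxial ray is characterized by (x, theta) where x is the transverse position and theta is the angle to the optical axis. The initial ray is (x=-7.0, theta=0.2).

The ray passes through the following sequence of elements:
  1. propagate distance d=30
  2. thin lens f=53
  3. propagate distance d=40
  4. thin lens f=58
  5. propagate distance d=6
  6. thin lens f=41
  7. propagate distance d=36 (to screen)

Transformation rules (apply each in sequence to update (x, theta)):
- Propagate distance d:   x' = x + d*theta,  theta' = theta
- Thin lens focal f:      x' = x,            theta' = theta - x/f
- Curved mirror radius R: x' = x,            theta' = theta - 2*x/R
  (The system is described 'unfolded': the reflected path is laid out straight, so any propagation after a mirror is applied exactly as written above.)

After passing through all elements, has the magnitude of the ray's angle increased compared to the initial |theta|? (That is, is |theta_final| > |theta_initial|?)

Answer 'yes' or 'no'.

Answer: no

Derivation:
Initial: x=-7.0000 theta=0.2000
After 1 (propagate distance d=30): x=-1.0000 theta=0.2000
After 2 (thin lens f=53): x=-1.0000 theta=58/265 (≈0.2189)
After 3 (propagate distance d=40): x=411/53 (≈7.7547) theta=58/265 (≈0.2189)
After 4 (thin lens f=58): x=411/53 (≈7.7547) theta=1309/15370 (≈0.0852)
After 5 (propagate distance d=6): x=63522/7685 (≈8.2657) theta=1309/15370 (≈0.0852)
After 6 (thin lens f=41): x=63522/7685 (≈8.2657) theta=-14675/126034 (≈-0.1164)
After 7 (propagate distance d=36 (to screen)): x=1283652/315085 (≈4.0740) theta=-14675/126034 (≈-0.1164)
|theta_initial|=0.2000 |theta_final|=14675/126034 (≈0.1164) -> not increased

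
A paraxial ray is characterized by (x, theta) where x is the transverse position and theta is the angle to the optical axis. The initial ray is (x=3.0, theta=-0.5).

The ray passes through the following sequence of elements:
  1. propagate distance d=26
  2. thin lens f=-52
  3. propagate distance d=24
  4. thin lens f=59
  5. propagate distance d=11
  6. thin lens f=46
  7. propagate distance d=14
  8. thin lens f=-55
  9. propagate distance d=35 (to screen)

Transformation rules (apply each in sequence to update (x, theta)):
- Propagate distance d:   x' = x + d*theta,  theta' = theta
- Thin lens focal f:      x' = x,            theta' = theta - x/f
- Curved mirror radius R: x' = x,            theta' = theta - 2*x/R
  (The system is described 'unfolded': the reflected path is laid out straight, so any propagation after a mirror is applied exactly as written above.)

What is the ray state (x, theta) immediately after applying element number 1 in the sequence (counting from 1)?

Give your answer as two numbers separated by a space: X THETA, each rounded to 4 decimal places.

Answer: -10.0000 -0.5000

Derivation:
Initial: x=3.0000 theta=-0.5000
After 1 (propagate distance d=26): x=-10.0000 theta=-0.5000
Rounded to 4 decimal places: x = -10.0000, theta = -0.5000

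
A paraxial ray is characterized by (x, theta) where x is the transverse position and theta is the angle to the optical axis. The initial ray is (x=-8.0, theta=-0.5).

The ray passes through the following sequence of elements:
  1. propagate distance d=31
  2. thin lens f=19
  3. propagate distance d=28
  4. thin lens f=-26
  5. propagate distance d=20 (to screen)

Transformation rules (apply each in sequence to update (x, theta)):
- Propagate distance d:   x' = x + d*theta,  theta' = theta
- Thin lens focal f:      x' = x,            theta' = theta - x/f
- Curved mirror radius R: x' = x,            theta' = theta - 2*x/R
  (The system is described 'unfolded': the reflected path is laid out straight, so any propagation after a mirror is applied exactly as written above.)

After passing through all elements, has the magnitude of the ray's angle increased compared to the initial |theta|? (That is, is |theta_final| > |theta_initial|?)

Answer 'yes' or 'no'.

Answer: yes

Derivation:
Initial: x=-8.0000 theta=-0.5000
After 1 (propagate distance d=31): x=-23.5000 theta=-0.5000
After 2 (thin lens f=19): x=-23.5000 theta=14/19 (≈0.7368)
After 3 (propagate distance d=28): x=-109/38 (≈-2.8684) theta=14/19 (≈0.7368)
After 4 (thin lens f=-26): x=-109/38 (≈-2.8684) theta=619/988 (≈0.6265)
After 5 (propagate distance d=20 (to screen)): x=4773/494 (≈9.6619) theta=619/988 (≈0.6265)
|theta_initial|=0.5000 |theta_final|=619/988 (≈0.6265) -> increased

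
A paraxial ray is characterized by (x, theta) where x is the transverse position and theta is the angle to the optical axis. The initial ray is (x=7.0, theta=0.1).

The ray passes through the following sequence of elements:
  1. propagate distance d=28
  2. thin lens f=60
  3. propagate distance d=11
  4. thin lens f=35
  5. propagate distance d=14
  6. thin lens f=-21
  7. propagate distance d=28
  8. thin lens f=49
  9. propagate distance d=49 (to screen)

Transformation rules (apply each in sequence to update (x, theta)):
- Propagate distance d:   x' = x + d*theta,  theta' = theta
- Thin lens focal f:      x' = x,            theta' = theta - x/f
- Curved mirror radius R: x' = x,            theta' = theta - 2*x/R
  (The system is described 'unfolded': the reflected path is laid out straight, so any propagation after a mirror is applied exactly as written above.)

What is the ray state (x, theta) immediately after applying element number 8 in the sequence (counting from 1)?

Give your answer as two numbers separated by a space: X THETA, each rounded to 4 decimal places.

Answer: 1.6198 -0.1386

Derivation:
Initial: x=7.0000 theta=0.1000
After 1 (propagate distance d=28): x=9.8000 theta=0.1000
After 2 (thin lens f=60): x=9.8000 theta=-19/300 (≈-0.0633)
After 3 (propagate distance d=11): x=2731/300 (≈9.1033) theta=-19/300 (≈-0.0633)
After 4 (thin lens f=35): x=2731/300 (≈9.1033) theta=-283/875 (≈-0.3234)
After 5 (propagate distance d=14): x=6863/1500 (≈4.5753) theta=-283/875 (≈-0.3234)
After 6 (thin lens f=-21): x=6863/1500 (≈4.5753) theta=-19/180 (≈-0.1056)
After 7 (propagate distance d=28): x=7289/4500 (≈1.6198) theta=-19/180 (≈-0.1056)
After 8 (thin lens f=49): x=7289/4500 (≈1.6198) theta=-849/6125 (≈-0.1386)
Rounded to 4 decimal places: x = 1.6198, theta = -0.1386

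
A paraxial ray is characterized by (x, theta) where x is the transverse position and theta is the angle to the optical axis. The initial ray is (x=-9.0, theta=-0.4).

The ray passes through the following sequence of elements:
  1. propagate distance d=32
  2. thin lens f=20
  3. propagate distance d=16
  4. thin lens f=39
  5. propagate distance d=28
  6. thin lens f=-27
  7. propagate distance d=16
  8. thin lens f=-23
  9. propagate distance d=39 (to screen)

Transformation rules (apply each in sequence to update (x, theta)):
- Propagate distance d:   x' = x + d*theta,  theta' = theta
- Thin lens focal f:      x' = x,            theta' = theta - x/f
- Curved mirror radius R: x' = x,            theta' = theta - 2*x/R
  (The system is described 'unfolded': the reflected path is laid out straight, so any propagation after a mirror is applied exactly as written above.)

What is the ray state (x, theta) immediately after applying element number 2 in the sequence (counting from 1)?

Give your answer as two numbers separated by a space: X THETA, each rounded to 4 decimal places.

Answer: -21.8000 0.6900

Derivation:
Initial: x=-9.0000 theta=-0.4000
After 1 (propagate distance d=32): x=-21.8000 theta=-0.4000
After 2 (thin lens f=20): x=-21.8000 theta=0.6900
Rounded to 4 decimal places: x = -21.8000, theta = 0.6900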